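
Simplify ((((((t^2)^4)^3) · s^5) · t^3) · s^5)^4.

s^40t^108

((((((t^2)^4)^3) · s^5) · t^3) · s^5)^4
= ((((((t^2)^4)^3) · s^5) · t^3)^4) · ((s^5)^4)    [power of a product]
= ((((((t^2)^4)^3) · s^5)^4) · ((t^3)^4)) · ((s^5)^4)    [power of a product]
= ((((((t^2)^4)^3)^4) · ((s^5)^4)) · ((t^3)^4)) · ((s^5)^4)    [power of a product]
= (((((t^2)^4)^12) · ((s^5)^4)) · ((t^3)^4)) · ((s^5)^4)    [power of a power]
= ((((t^2)^48) · ((s^5)^4)) · ((t^3)^4)) · ((s^5)^4)    [power of a power]
= ((t^96 · ((s^5)^4)) · ((t^3)^4)) · ((s^5)^4)    [power of a power]
= ((t^96 · s^20) · ((t^3)^4)) · ((s^5)^4)    [power of a power]
= ((t^96 · s^20) · t^12) · ((s^5)^4)    [power of a power]
= ((t^96 · s^20) · t^12) · s^20    [power of a power]
= s^40t^108    [product of powers]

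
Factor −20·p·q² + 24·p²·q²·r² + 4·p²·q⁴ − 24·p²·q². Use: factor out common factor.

4·p·q²(−5 + 6·p·r² + p·q² − 6·p)

−20·p·q² + 24·p²·q²·r² + 4·p²·q⁴ − 24·p²·q²
= 4(−5·p·q² + 6·p²·q²·r² + p²·q⁴ − 6·p²·q²)    [factor out 4]
= 4·p·q²(−5 + 6·p·r² + p·q² − 6·p)    [factor out p·q²]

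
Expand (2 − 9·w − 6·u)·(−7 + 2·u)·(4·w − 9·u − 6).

−434·w − 150·u + 84 − 275·u·w − 342·u^2 + 252·w^2 − 72·u·w^2 + 114·u^2·w + 108·u^3

(2 − 9·w − 6·u)·(−7 + 2·u)·(4·w − 9·u − 6)
= (−14 + 4·u + 63·w − 18·u·w + 42·u − 12·u^2)·(4·w − 9·u − 6)    [distributive law]
= (−14 + 46·u + 63·w − 18·u·w − 12·u^2)·(4·w − 9·u − 6)    [combine like terms]
= −56·w + 126·u + 84 + 184·u·w − 414·u^2 − 276·u + 252·w^2 − 567·u·w − 378·w − 72·u·w^2 + 162·u^2·w + 108·u·w − 48·u^2·w + 108·u^3 + 72·u^2    [distributive law]
= −434·w − 150·u + 84 − 275·u·w − 342·u^2 + 252·w^2 − 72·u·w^2 + 114·u^2·w + 108·u^3    [combine like terms]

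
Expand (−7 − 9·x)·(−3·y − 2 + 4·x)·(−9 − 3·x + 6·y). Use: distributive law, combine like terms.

(−7 − 9·x)·(−3·y − 2 + 4·x)·(−9 − 3·x + 6·y)
= (21·y + 14 − 28·x + 27·x·y + 18·x − 36·x²)·(−9 − 3·x + 6·y)    [distributive law]
= (21·y + 14 − 10·x + 27·x·y − 36·x²)·(−9 − 3·x + 6·y)    [combine like terms]
= −189·y − 63·x·y + 126·y² − 126 − 42·x + 84·y + 90·x + 30·x² − 60·x·y − 243·x·y − 81·x²·y + 162·x·y² + 324·x² + 108·x³ − 216·x²·y    [distributive law]
= −105·y − 366·x·y + 126·y² − 126 + 48·x + 354·x² − 297·x²·y + 162·x·y² + 108·x³    [combine like terms]

−105·y − 366·x·y + 126·y² − 126 + 48·x + 354·x² − 297·x²·y + 162·x·y² + 108·x³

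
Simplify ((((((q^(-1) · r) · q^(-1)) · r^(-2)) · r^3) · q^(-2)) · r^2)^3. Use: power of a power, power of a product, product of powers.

((((((q^(-1) · r) · q^(-1)) · r^(-2)) · r^3) · q^(-2)) · r^2)^3
= ((((((q^(-1) · r) · q^(-1)) · r^(-2)) · r^3) · q^(-2))^3) · ((r^2)^3)    [power of a product]
= ((((((q^(-1) · r) · q^(-1)) · r^(-2)) · r^3)^3) · ((q^(-2))^3)) · ((r^2)^3)    [power of a product]
= ((((((q^(-1) · r) · q^(-1)) · r^(-2))^3) · ((r^3)^3)) · ((q^(-2))^3)) · ((r^2)^3)    [power of a product]
= ((((((q^(-1) · r) · q^(-1))^3) · ((r^(-2))^3)) · ((r^3)^3)) · ((q^(-2))^3)) · ((r^2)^3)    [power of a product]
= ((((((q^(-1) · r)^3) · ((q^(-1))^3)) · ((r^(-2))^3)) · ((r^3)^3)) · ((q^(-2))^3)) · ((r^2)^3)    [power of a product]
= (((((((q^(-1))^3) · (r^3)) · ((q^(-1))^3)) · ((r^(-2))^3)) · ((r^3)^3)) · ((q^(-2))^3)) · ((r^2)^3)    [power of a product]
= (((((q^(-3) · (r^3)) · ((q^(-1))^3)) · ((r^(-2))^3)) · ((r^3)^3)) · ((q^(-2))^3)) · ((r^2)^3)    [power of a power]
= (((((q^(-3) · r^3) · q^(-3)) · ((r^(-2))^3)) · ((r^3)^3)) · ((q^(-2))^3)) · ((r^2)^3)    [power of a power]
= (((((q^(-3) · r^3) · q^(-3)) · r^(-6)) · ((r^3)^3)) · ((q^(-2))^3)) · ((r^2)^3)    [power of a power]
= (((((q^(-3) · r^3) · q^(-3)) · r^(-6)) · r^9) · ((q^(-2))^3)) · ((r^2)^3)    [power of a power]
= (((((q^(-3) · r^3) · q^(-3)) · r^(-6)) · r^9) · q^(-6)) · ((r^2)^3)    [power of a power]
= (((((q^(-3) · r^3) · q^(-3)) · r^(-6)) · r^9) · q^(-6)) · r^6    [power of a power]
= q^(-12)r^12    [product of powers]

q^(-12)r^12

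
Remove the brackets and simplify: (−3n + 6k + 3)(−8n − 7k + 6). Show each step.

(−3n + 6k + 3)(−8n − 7k + 6)
= 24n² + 21kn − 18n − 48kn − 42k² + 36k − 24n − 21k + 18    [distributive law]
= 24n² − 27kn − 42n − 42k² + 15k + 18    [combine like terms]

24n² − 27kn − 42n − 42k² + 15k + 18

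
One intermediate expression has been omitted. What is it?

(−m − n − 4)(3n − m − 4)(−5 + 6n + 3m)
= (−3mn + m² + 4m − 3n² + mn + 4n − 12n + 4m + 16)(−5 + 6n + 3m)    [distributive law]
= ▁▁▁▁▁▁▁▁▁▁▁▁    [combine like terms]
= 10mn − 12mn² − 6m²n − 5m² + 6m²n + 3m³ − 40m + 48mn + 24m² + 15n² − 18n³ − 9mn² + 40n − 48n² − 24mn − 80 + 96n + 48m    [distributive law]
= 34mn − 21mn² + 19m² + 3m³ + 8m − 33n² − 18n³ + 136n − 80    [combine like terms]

Applying combine like terms to the line above:

(−2mn + m² + 8m − 3n² − 8n + 16)(−5 + 6n + 3m)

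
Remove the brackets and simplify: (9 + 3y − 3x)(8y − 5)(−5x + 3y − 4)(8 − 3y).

(9 + 3y − 3x)(8y − 5)(−5x + 3y − 4)(8 − 3y)
= (72y − 45 + 24y² − 15y − 24xy + 15x)(−5x + 3y − 4)(8 − 3y)    [distributive law]
= (57y − 45 + 24y² − 24xy + 15x)(−5x + 3y − 4)(8 − 3y)    [combine like terms]
= (−285xy + 171y² − 228y + 225x − 135y + 180 − 120xy² + 72y³ − 96y² + 120x²y − 72xy² + 96xy − 75x² + 45xy − 60x)(8 − 3y)    [distributive law]
= (−144xy + 75y² − 363y + 165x + 180 − 192xy² + 72y³ + 120x²y − 75x²)(8 − 3y)    [combine like terms]
= −1152xy + 432xy² + 600y² − 225y³ − 2904y + 1089y² + 1320x − 495xy + 1440 − 540y − 1536xy² + 576xy³ + 576y³ − 216y⁴ + 960x²y − 360x²y² − 600x² + 225x²y    [distributive law]
= −1647xy − 1104xy² + 1689y² + 351y³ − 3444y + 1320x + 1440 + 576xy³ − 216y⁴ + 1185x²y − 360x²y² − 600x²    [combine like terms]

−1647xy − 1104xy² + 1689y² + 351y³ − 3444y + 1320x + 1440 + 576xy³ − 216y⁴ + 1185x²y − 360x²y² − 600x²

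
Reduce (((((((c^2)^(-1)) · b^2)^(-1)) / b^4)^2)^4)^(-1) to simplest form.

b^48·c^(-16)

(((((((c^2)^(-1)) · b^2)^(-1)) / b^4)^2)^4)^(-1)
= ((((((c^2)^(-1)) · b^2)^(-1)) / b^4)^2)^(-4)    [power of a power]
= (((((c^2)^(-1)) · b^2)^(-1)) / b^4)^(-8)    [power of a power]
= (((((c^2)^(-1)) · b^2)^(-1))^(-8)) / ((b^4)^(-8))    [power of a quotient]
= ((((c^2)^(-1)) · b^2)^8) / ((b^4)^(-8))    [power of a power]
= ((((c^2)^(-1))^8) · ((b^2)^8)) / ((b^4)^(-8))    [power of a product]
= (((c^2)^(-8)) · ((b^2)^8)) / ((b^4)^(-8))    [power of a power]
= (c^(-16) · ((b^2)^8)) / ((b^4)^(-8))    [power of a power]
= (c^(-16) · b^16) / ((b^4)^(-8))    [power of a power]
= (c^(-16) · b^16) / b^(-32)    [power of a power]
= b^48·c^(-16)    [quotient of powers]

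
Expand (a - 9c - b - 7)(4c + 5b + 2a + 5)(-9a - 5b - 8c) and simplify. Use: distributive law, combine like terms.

110a^2c + 487abc + 436ac^2 - 37a^2b + 30ab^2 - 18a^3 + 81a^2 + 405ab + 729ac + 572bc^2 + 288c^3 + 285b^2c + 685bc + 584c^2 + 25b^3 + 200b^2 + 315a + 175b + 280c

(a - 9c - b - 7)(4c + 5b + 2a + 5)(-9a - 5b - 8c)
= (4ac + 5ab + 2a^2 + 5a - 36c^2 - 45bc - 18ac - 45c - 4bc - 5b^2 - 2ab - 5b - 28c - 35b - 14a - 35)(-9a - 5b - 8c)    [distributive law]
= (-14ac + 3ab + 2a^2 - 9a - 36c^2 - 49bc - 73c - 5b^2 - 40b - 35)(-9a - 5b - 8c)    [combine like terms]
= 126a^2c + 70abc + 112ac^2 - 27a^2b - 15ab^2 - 24abc - 18a^3 - 10a^2b - 16a^2c + 81a^2 + 45ab + 72ac + 324ac^2 + 180bc^2 + 288c^3 + 441abc + 245b^2c + 392bc^2 + 657ac + 365bc + 584c^2 + 45ab^2 + 25b^3 + 40b^2c + 360ab + 200b^2 + 320bc + 315a + 175b + 280c    [distributive law]
= 110a^2c + 487abc + 436ac^2 - 37a^2b + 30ab^2 - 18a^3 + 81a^2 + 405ab + 729ac + 572bc^2 + 288c^3 + 285b^2c + 685bc + 584c^2 + 25b^3 + 200b^2 + 315a + 175b + 280c    [combine like terms]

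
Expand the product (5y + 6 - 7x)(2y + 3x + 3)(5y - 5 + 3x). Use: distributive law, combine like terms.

50y^3 + 85y^2 + 35xy^2 + 61xy - 102x^2y - 45y + 69x + 96x^2 - 90 - 63x^3

(5y + 6 - 7x)(2y + 3x + 3)(5y - 5 + 3x)
= (10y^2 + 15xy + 15y + 12y + 18x + 18 - 14xy - 21x^2 - 21x)(5y - 5 + 3x)    [distributive law]
= (10y^2 + xy + 27y - 3x + 18 - 21x^2)(5y - 5 + 3x)    [combine like terms]
= 50y^3 - 50y^2 + 30xy^2 + 5xy^2 - 5xy + 3x^2y + 135y^2 - 135y + 81xy - 15xy + 15x - 9x^2 + 90y - 90 + 54x - 105x^2y + 105x^2 - 63x^3    [distributive law]
= 50y^3 + 85y^2 + 35xy^2 + 61xy - 102x^2y - 45y + 69x + 96x^2 - 90 - 63x^3    [combine like terms]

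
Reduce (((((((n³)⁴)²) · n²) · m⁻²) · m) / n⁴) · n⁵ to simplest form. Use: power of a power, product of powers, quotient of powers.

m⁻¹n²⁷

(((((((n³)⁴)²) · n²) · m⁻²) · m) / n⁴) · n⁵
= ((((((n³)⁸) · n²) · m⁻²) · m) / n⁴) · n⁵    [power of a power]
= ((((n²⁴ · n²) · m⁻²) · m) / n⁴) · n⁵    [power of a power]
= (((n²⁶ · m⁻²) · m) / n⁴) · n⁵    [product of powers]
= m⁻¹n²⁷    [quotient of powers; product of powers]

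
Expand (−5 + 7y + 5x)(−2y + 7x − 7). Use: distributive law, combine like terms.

(−5 + 7y + 5x)(−2y + 7x − 7)
= 10y − 35x + 35 − 14y^2 + 49xy − 49y − 10xy + 35x^2 − 35x    [distributive law]
= −39y − 70x + 35 − 14y^2 + 39xy + 35x^2    [combine like terms]

−39y − 70x + 35 − 14y^2 + 39xy + 35x^2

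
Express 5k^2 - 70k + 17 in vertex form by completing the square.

5k^2 - 70k + 17
= 5(k^2 - 14k) + 17    [factor out 5 from the k-terms]
= 5(k^2 - 14k + 49 - 49) + 17    [add and subtract 49 inside the bracket]
= 5(k - 7)^2 - 245 + 17    [perfect-square identity]
= 5(k - 7)^2 - 228    [combine constants]

5(k - 7)^2 - 228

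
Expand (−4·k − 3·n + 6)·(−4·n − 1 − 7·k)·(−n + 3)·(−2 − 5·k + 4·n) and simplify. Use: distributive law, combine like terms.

385·k·n^2 + 73·k^2·n^2 − 88·k·n^3 − 469·k·n − 353·k^2·n + 318·k + 402·k^2 + 140·k^3·n − 420·k^3 + 252·n^3 − 48·n^4 − 342·n^2 + 42·n + 36

(−4·k − 3·n + 6)·(−4·n − 1 − 7·k)·(−n + 3)·(−2 − 5·k + 4·n)
= (16·k·n + 4·k + 28·k^2 + 12·n^2 + 3·n + 21·k·n − 24·n − 6 − 42·k)·(−n + 3)·(−2 − 5·k + 4·n)    [distributive law]
= (37·k·n − 38·k + 28·k^2 + 12·n^2 − 21·n − 6)·(−n + 3)·(−2 − 5·k + 4·n)    [combine like terms]
= (−37·k·n^2 + 111·k·n + 38·k·n − 114·k − 28·k^2·n + 84·k^2 − 12·n^3 + 36·n^2 + 21·n^2 − 63·n + 6·n − 18)·(−2 − 5·k + 4·n)    [distributive law]
= (−37·k·n^2 + 149·k·n − 114·k − 28·k^2·n + 84·k^2 − 12·n^3 + 57·n^2 − 57·n − 18)·(−2 − 5·k + 4·n)    [combine like terms]
= 74·k·n^2 + 185·k^2·n^2 − 148·k·n^3 − 298·k·n − 745·k^2·n + 596·k·n^2 + 228·k + 570·k^2 − 456·k·n + 56·k^2·n + 140·k^3·n − 112·k^2·n^2 − 168·k^2 − 420·k^3 + 336·k^2·n + 24·n^3 + 60·k·n^3 − 48·n^4 − 114·n^2 − 285·k·n^2 + 228·n^3 + 114·n + 285·k·n − 228·n^2 + 36 + 90·k − 72·n    [distributive law]
= 385·k·n^2 + 73·k^2·n^2 − 88·k·n^3 − 469·k·n − 353·k^2·n + 318·k + 402·k^2 + 140·k^3·n − 420·k^3 + 252·n^3 − 48·n^4 − 342·n^2 + 42·n + 36    [combine like terms]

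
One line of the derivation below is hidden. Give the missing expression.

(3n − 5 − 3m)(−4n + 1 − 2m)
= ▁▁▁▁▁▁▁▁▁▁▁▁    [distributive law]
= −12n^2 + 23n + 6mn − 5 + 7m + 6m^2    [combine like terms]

By distributive law:

−12n^2 + 3n − 6mn + 20n − 5 + 10m + 12mn − 3m + 6m^2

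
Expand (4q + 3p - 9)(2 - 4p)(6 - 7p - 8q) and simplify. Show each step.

192q - 488pq - 64q² + 208p²q + 128pq² + 378p - 366p² + 84p³ - 108

(4q + 3p - 9)(2 - 4p)(6 - 7p - 8q)
= (8q - 16pq + 6p - 12p² - 18 + 36p)(6 - 7p - 8q)    [distributive law]
= (8q - 16pq + 42p - 12p² - 18)(6 - 7p - 8q)    [combine like terms]
= 48q - 56pq - 64q² - 96pq + 112p²q + 128pq² + 252p - 294p² - 336pq - 72p² + 84p³ + 96p²q - 108 + 126p + 144q    [distributive law]
= 192q - 488pq - 64q² + 208p²q + 128pq² + 378p - 366p² + 84p³ - 108    [combine like terms]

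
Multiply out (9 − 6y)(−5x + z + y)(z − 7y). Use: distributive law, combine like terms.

−45xz + 315xy + 9z^2 − 54yz − 63y^2 + 30xyz − 210xy^2 − 6yz^2 + 36y^2z + 42y^3

(9 − 6y)(−5x + z + y)(z − 7y)
= (−45x + 9z + 9y + 30xy − 6yz − 6y^2)(z − 7y)    [distributive law]
= −45xz + 315xy + 9z^2 − 63yz + 9yz − 63y^2 + 30xyz − 210xy^2 − 6yz^2 + 42y^2z − 6y^2z + 42y^3    [distributive law]
= −45xz + 315xy + 9z^2 − 54yz − 63y^2 + 30xyz − 210xy^2 − 6yz^2 + 36y^2z + 42y^3    [combine like terms]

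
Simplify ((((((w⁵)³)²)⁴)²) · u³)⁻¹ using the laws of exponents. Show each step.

((((((w⁵)³)²)⁴)²) · u³)⁻¹
= ((((((w⁵)³)²)⁴)²)⁻¹) · ((u³)⁻¹)    [power of a product]
= (((((w⁵)³)²)⁴)⁻²) · ((u³)⁻¹)    [power of a power]
= ((((w⁵)³)²)⁻⁸) · ((u³)⁻¹)    [power of a power]
= (((w⁵)³)⁻¹⁶) · ((u³)⁻¹)    [power of a power]
= ((w⁵)⁻⁴⁸) · ((u³)⁻¹)    [power of a power]
= w⁻²⁴⁰ · ((u³)⁻¹)    [power of a power]
= w⁻²⁴⁰ · u⁻³    [power of a power]
= u⁻³w⁻²⁴⁰    [rearrange]

u⁻³w⁻²⁴⁰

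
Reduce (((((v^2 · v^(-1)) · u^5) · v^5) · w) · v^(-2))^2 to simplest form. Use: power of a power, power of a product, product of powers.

(((((v^2 · v^(-1)) · u^5) · v^5) · w) · v^(-2))^2
= (((((v^2 · v^(-1)) · u^5) · v^5) · w)^2) · ((v^(-2))^2)    [power of a product]
= (((((v^2 · v^(-1)) · u^5) · v^5)^2) · (w^2)) · ((v^(-2))^2)    [power of a product]
= (((((v^2 · v^(-1)) · u^5)^2) · ((v^5)^2)) · (w^2)) · ((v^(-2))^2)    [power of a product]
= (((((v^2 · v^(-1))^2) · ((u^5)^2)) · ((v^5)^2)) · (w^2)) · ((v^(-2))^2)    [power of a product]
= ((((((v^2)^2) · ((v^(-1))^2)) · ((u^5)^2)) · ((v^5)^2)) · (w^2)) · ((v^(-2))^2)    [power of a product]
= ((((v^4 · ((v^(-1))^2)) · ((u^5)^2)) · ((v^5)^2)) · (w^2)) · ((v^(-2))^2)    [power of a power]
= ((((v^4 · v^(-2)) · ((u^5)^2)) · ((v^5)^2)) · (w^2)) · ((v^(-2))^2)    [power of a power]
= (((v^2 · ((u^5)^2)) · ((v^5)^2)) · (w^2)) · ((v^(-2))^2)    [product of powers]
= (((v^2 · u^10) · ((v^5)^2)) · (w^2)) · ((v^(-2))^2)    [power of a power]
= (((v^2 · u^10) · v^10) · (w^2)) · ((v^(-2))^2)    [power of a power]
= (((v^2 · u^10) · v^10) · w^2) · v^(-4)    [power of a power]
= u^10v^8w^2    [product of powers]

u^10v^8w^2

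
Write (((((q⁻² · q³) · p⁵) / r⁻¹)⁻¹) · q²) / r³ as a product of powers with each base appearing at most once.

(((((q⁻² · q³) · p⁵) / r⁻¹)⁻¹) · q²) / r³
= (((((q⁻² · q³) · p⁵)⁻¹) / ((r⁻¹)⁻¹)) · q²) / r³    [power of a quotient]
= (((((q⁻² · q³)⁻¹) · ((p⁵)⁻¹)) / ((r⁻¹)⁻¹)) · q²) / r³    [power of a product]
= ((((((q⁻²)⁻¹) · ((q³)⁻¹)) · ((p⁵)⁻¹)) / ((r⁻¹)⁻¹)) · q²) / r³    [power of a product]
= ((((q² · ((q³)⁻¹)) · ((p⁵)⁻¹)) / ((r⁻¹)⁻¹)) · q²) / r³    [power of a power]
= ((((q² · q⁻³) · ((p⁵)⁻¹)) / ((r⁻¹)⁻¹)) · q²) / r³    [power of a power]
= (((q⁻¹ · ((p⁵)⁻¹)) / ((r⁻¹)⁻¹)) · q²) / r³    [product of powers]
= (((q⁻¹ · p⁻⁵) / ((r⁻¹)⁻¹)) · q²) / r³    [power of a power]
= (((q⁻¹ · p⁻⁵) / r) · q²) / r³    [power of a power]
= p⁻⁵qr⁻⁴    [quotient of powers; product of powers]

p⁻⁵qr⁻⁴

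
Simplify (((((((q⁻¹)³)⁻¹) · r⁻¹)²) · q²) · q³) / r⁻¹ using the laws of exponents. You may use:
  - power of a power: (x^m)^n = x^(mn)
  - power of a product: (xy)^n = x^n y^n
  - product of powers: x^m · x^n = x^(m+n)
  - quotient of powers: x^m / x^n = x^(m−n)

q¹¹·r⁻¹

(((((((q⁻¹)³)⁻¹) · r⁻¹)²) · q²) · q³) / r⁻¹
= (((((((q⁻¹)³)⁻¹)²) · ((r⁻¹)²)) · q²) · q³) / r⁻¹    [power of a product]
= ((((((q⁻¹)³)⁻²) · ((r⁻¹)²)) · q²) · q³) / r⁻¹    [power of a power]
= (((((q⁻¹)⁻⁶) · ((r⁻¹)²)) · q²) · q³) / r⁻¹    [power of a power]
= (((q⁶ · ((r⁻¹)²)) · q²) · q³) / r⁻¹    [power of a power]
= (((q⁶ · r⁻²) · q²) · q³) / r⁻¹    [power of a power]
= q¹¹·r⁻¹    [quotient of powers; product of powers]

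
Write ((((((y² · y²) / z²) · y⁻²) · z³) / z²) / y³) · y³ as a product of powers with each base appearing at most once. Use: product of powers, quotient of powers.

y²z⁻¹

((((((y² · y²) / z²) · y⁻²) · z³) / z²) / y³) · y³
= (((((y⁴ / z²) · y⁻²) · z³) / z²) / y³) · y³    [product of powers]
= y²z⁻¹    [quotient of powers; product of powers]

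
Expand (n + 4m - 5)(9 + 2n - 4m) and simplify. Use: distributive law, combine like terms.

-n + 2n² + 4mn + 56m - 16m² - 45

(n + 4m - 5)(9 + 2n - 4m)
= 9n + 2n² - 4mn + 36m + 8mn - 16m² - 45 - 10n + 20m    [distributive law]
= -n + 2n² + 4mn + 56m - 16m² - 45    [combine like terms]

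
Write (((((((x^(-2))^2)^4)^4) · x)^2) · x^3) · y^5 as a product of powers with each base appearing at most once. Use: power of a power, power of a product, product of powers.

(((((((x^(-2))^2)^4)^4) · x)^2) · x^3) · y^5
= (((((((x^(-2))^2)^4)^4)^2) · (x^2)) · x^3) · y^5    [power of a product]
= ((((((x^(-2))^2)^4)^8) · (x^2)) · x^3) · y^5    [power of a power]
= (((((x^(-2))^2)^32) · (x^2)) · x^3) · y^5    [power of a power]
= ((((x^(-2))^64) · (x^2)) · x^3) · y^5    [power of a power]
= ((x^(-128) · (x^2)) · x^3) · y^5    [power of a power]
= (x^(-126) · x^3) · y^5    [product of powers]
= x^(-123) · y^5    [product of powers]
= x^(-123)y^5    [rearrange]

x^(-123)y^5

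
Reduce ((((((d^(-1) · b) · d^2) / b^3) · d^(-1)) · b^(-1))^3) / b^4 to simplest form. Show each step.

b^(-13)

((((((d^(-1) · b) · d^2) / b^3) · d^(-1)) · b^(-1))^3) / b^4
= ((((((d^(-1) · b) · d^2) / b^3) · d^(-1))^3) · ((b^(-1))^3)) / b^4    [power of a product]
= ((((((d^(-1) · b) · d^2) / b^3)^3) · ((d^(-1))^3)) · ((b^(-1))^3)) / b^4    [power of a product]
= ((((((d^(-1) · b) · d^2)^3) / ((b^3)^3)) · ((d^(-1))^3)) · ((b^(-1))^3)) / b^4    [power of a quotient]
= ((((((d^(-1) · b)^3) · ((d^2)^3)) / ((b^3)^3)) · ((d^(-1))^3)) · ((b^(-1))^3)) / b^4    [power of a product]
= (((((((d^(-1))^3) · (b^3)) · ((d^2)^3)) / ((b^3)^3)) · ((d^(-1))^3)) · ((b^(-1))^3)) / b^4    [power of a product]
= (((((d^(-3) · (b^3)) · ((d^2)^3)) / ((b^3)^3)) · ((d^(-1))^3)) · ((b^(-1))^3)) / b^4    [power of a power]
= (((((d^(-3) · b^3) · d^6) / ((b^3)^3)) · ((d^(-1))^3)) · ((b^(-1))^3)) / b^4    [power of a power]
= (((((d^(-3) · b^3) · d^6) / b^9) · ((d^(-1))^3)) · ((b^(-1))^3)) / b^4    [power of a power]
= (((((d^(-3) · b^3) · d^6) / b^9) · d^(-3)) · ((b^(-1))^3)) / b^4    [power of a power]
= (((((d^(-3) · b^3) · d^6) / b^9) · d^(-3)) · b^(-3)) / b^4    [power of a power]
= b^(-13)    [quotient of powers; product of powers]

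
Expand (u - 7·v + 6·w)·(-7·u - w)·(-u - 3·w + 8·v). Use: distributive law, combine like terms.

(u - 7·v + 6·w)·(-7·u - w)·(-u - 3·w + 8·v)
= (-7·u^2 - u·w + 49·u·v + 7·v·w - 42·u·w - 6·w^2)·(-u - 3·w + 8·v)    [distributive law]
= (-7·u^2 - 43·u·w + 49·u·v + 7·v·w - 6·w^2)·(-u - 3·w + 8·v)    [combine like terms]
= 7·u^3 + 21·u^2·w - 56·u^2·v + 43·u^2·w + 129·u·w^2 - 344·u·v·w - 49·u^2·v - 147·u·v·w + 392·u·v^2 - 7·u·v·w - 21·v·w^2 + 56·v^2·w + 6·u·w^2 + 18·w^3 - 48·v·w^2    [distributive law]
= 7·u^3 + 64·u^2·w - 105·u^2·v + 135·u·w^2 - 498·u·v·w + 392·u·v^2 - 69·v·w^2 + 56·v^2·w + 18·w^3    [combine like terms]

7·u^3 + 64·u^2·w - 105·u^2·v + 135·u·w^2 - 498·u·v·w + 392·u·v^2 - 69·v·w^2 + 56·v^2·w + 18·w^3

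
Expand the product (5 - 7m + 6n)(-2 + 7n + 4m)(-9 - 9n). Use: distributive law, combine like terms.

(5 - 7m + 6n)(-2 + 7n + 4m)(-9 - 9n)
= (-10 + 35n + 20m + 14m - 49mn - 28m² - 12n + 42n² + 24mn)(-9 - 9n)    [distributive law]
= (-10 + 23n + 34m - 25mn - 28m² + 42n²)(-9 - 9n)    [combine like terms]
= 90 + 90n - 207n - 207n² - 306m - 306mn + 225mn + 225mn² + 252m² + 252m²n - 378n² - 378n³    [distributive law]
= 90 - 117n - 585n² - 306m - 81mn + 225mn² + 252m² + 252m²n - 378n³    [combine like terms]

90 - 117n - 585n² - 306m - 81mn + 225mn² + 252m² + 252m²n - 378n³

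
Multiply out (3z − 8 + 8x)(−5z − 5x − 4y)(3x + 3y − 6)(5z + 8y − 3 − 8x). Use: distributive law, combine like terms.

(3z − 8 + 8x)(−5z − 5x − 4y)(3x + 3y − 6)(5z + 8y − 3 − 8x)
= (−15z^2 − 15xz − 12yz + 40z + 40x + 32y − 40xz − 40x^2 − 32xy)(3x + 3y − 6)(5z + 8y − 3 − 8x)    [distributive law]
= (−15z^2 − 55xz − 12yz + 40z + 40x + 32y − 40x^2 − 32xy)(3x + 3y − 6)(5z + 8y − 3 − 8x)    [combine like terms]
= (−45xz^2 − 45yz^2 + 90z^2 − 165x^2z − 165xyz + 330xz − 36xyz − 36y^2z + 72yz + 120xz + 120yz − 240z + 120x^2 + 120xy − 240x + 96xy + 96y^2 − 192y − 120x^3 − 120x^2y + 240x^2 − 96x^2y − 96xy^2 + 192xy)(5z + 8y − 3 − 8x)    [distributive law]
= (−45xz^2 − 45yz^2 + 90z^2 − 165x^2z − 201xyz + 450xz − 36y^2z + 192yz − 240z + 360x^2 + 408xy − 240x + 96y^2 − 192y − 120x^3 − 216x^2y − 96xy^2)(5z + 8y − 3 − 8x)    [combine like terms]
= −225xz^3 − 360xyz^2 + 135xz^2 + 360x^2z^2 − 225yz^3 − 360y^2z^2 + 135yz^2 + 360xyz^2 + 450z^3 + 720yz^2 − 270z^2 − 720xz^2 − 825x^2z^2 − 1320x^2yz + 495x^2z + 1320x^3z − 1005xyz^2 − 1608xy^2z + 603xyz + 1608x^2yz + 2250xz^2 + 3600xyz − 1350xz − 3600x^2z − 180y^2z^2 − 288y^3z + 108y^2z + 288xy^2z + 960yz^2 + 1536y^2z − 576yz − 1536xyz − 1200z^2 − 1920yz + 720z + 1920xz + 1800x^2z + 2880x^2y − 1080x^2 − 2880x^3 + 2040xyz + 3264xy^2 − 1224xy − 3264x^2y − 1200xz − 1920xy + 720x + 1920x^2 + 480y^2z + 768y^3 − 288y^2 − 768xy^2 − 960yz − 1536y^2 + 576y + 1536xy − 600x^3z − 960x^3y + 360x^3 + 960x^4 − 1080x^2yz − 1728x^2y^2 + 648x^2y + 1728x^3y − 480xy^2z − 768xy^3 + 288xy^2 + 768x^2y^2    [distributive law]
= −225xz^3 − 1005xyz^2 + 1665xz^2 − 465x^2z^2 − 225yz^3 − 540y^2z^2 + 1815yz^2 + 450z^3 − 1470z^2 − 792x^2yz − 1305x^2z + 720x^3z − 1800xy^2z + 4707xyz − 630xz − 288y^3z + 2124y^2z − 3456yz + 720z + 264x^2y + 840x^2 − 2520x^3 + 2784xy^2 − 1608xy + 720x + 768y^3 − 1824y^2 + 576y + 768x^3y + 960x^4 − 960x^2y^2 − 768xy^3    [combine like terms]

−225xz^3 − 1005xyz^2 + 1665xz^2 − 465x^2z^2 − 225yz^3 − 540y^2z^2 + 1815yz^2 + 450z^3 − 1470z^2 − 792x^2yz − 1305x^2z + 720x^3z − 1800xy^2z + 4707xyz − 630xz − 288y^3z + 2124y^2z − 3456yz + 720z + 264x^2y + 840x^2 − 2520x^3 + 2784xy^2 − 1608xy + 720x + 768y^3 − 1824y^2 + 576y + 768x^3y + 960x^4 − 960x^2y^2 − 768xy^3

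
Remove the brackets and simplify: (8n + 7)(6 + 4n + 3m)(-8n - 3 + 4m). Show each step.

(8n + 7)(6 + 4n + 3m)(-8n - 3 + 4m)
= (48n + 32n² + 24mn + 42 + 28n + 21m)(-8n - 3 + 4m)    [distributive law]
= (76n + 32n² + 24mn + 42 + 21m)(-8n - 3 + 4m)    [combine like terms]
= -608n² - 228n + 304mn - 256n³ - 96n² + 128mn² - 192mn² - 72mn + 96m²n - 336n - 126 + 168m - 168mn - 63m + 84m²    [distributive law]
= -704n² - 564n + 64mn - 256n³ - 64mn² + 96m²n - 126 + 105m + 84m²    [combine like terms]

-704n² - 564n + 64mn - 256n³ - 64mn² + 96m²n - 126 + 105m + 84m²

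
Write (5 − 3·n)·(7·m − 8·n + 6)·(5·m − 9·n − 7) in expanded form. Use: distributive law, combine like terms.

175·m² − 458·m·n − 95·m + 354·n² + 136·n − 210 − 105·m²·n + 309·m·n² − 216·n³

(5 − 3·n)·(7·m − 8·n + 6)·(5·m − 9·n − 7)
= (35·m − 40·n + 30 − 21·m·n + 24·n² − 18·n)·(5·m − 9·n − 7)    [distributive law]
= (35·m − 58·n + 30 − 21·m·n + 24·n²)·(5·m − 9·n − 7)    [combine like terms]
= 175·m² − 315·m·n − 245·m − 290·m·n + 522·n² + 406·n + 150·m − 270·n − 210 − 105·m²·n + 189·m·n² + 147·m·n + 120·m·n² − 216·n³ − 168·n²    [distributive law]
= 175·m² − 458·m·n − 95·m + 354·n² + 136·n − 210 − 105·m²·n + 309·m·n² − 216·n³    [combine like terms]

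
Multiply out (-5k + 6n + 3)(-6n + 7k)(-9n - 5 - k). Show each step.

-612kn² - 531kn + 243k²n + 154k² + 35k³ + 324n³ + 342n² + 90n - 105k

(-5k + 6n + 3)(-6n + 7k)(-9n - 5 - k)
= (30kn - 35k² - 36n² + 42kn - 18n + 21k)(-9n - 5 - k)    [distributive law]
= (72kn - 35k² - 36n² - 18n + 21k)(-9n - 5 - k)    [combine like terms]
= -648kn² - 360kn - 72k²n + 315k²n + 175k² + 35k³ + 324n³ + 180n² + 36kn² + 162n² + 90n + 18kn - 189kn - 105k - 21k²    [distributive law]
= -612kn² - 531kn + 243k²n + 154k² + 35k³ + 324n³ + 342n² + 90n - 105k    [combine like terms]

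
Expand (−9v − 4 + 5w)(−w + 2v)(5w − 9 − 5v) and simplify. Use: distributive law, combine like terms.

120vw² − 231vw − 185v²w + 202v² + 90v³ + 65w² − 36w + 72v − 25w³

(−9v − 4 + 5w)(−w + 2v)(5w − 9 − 5v)
= (9vw − 18v² + 4w − 8v − 5w² + 10vw)(5w − 9 − 5v)    [distributive law]
= (19vw − 18v² + 4w − 8v − 5w²)(5w − 9 − 5v)    [combine like terms]
= 95vw² − 171vw − 95v²w − 90v²w + 162v² + 90v³ + 20w² − 36w − 20vw − 40vw + 72v + 40v² − 25w³ + 45w² + 25vw²    [distributive law]
= 120vw² − 231vw − 185v²w + 202v² + 90v³ + 65w² − 36w + 72v − 25w³    [combine like terms]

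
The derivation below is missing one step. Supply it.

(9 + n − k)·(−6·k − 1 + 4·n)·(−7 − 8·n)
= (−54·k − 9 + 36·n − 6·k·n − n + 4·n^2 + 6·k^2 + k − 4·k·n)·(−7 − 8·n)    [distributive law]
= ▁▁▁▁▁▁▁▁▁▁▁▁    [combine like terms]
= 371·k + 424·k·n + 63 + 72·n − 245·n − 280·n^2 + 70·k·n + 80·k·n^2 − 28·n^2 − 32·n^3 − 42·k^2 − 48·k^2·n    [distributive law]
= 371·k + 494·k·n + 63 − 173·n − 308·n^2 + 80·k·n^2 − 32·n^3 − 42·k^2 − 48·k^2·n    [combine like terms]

After combine like terms, the bracketed line is:

(−53·k − 9 + 35·n − 10·k·n + 4·n^2 + 6·k^2)·(−7 − 8·n)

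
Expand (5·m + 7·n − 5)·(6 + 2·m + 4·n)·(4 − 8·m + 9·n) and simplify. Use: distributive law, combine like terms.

320·m − 120·m² + 140·m·n − 80·m³ − 182·m²·n + 82·m·n² − 182·n + 310·n² + 252·n³ − 120

(5·m + 7·n − 5)·(6 + 2·m + 4·n)·(4 − 8·m + 9·n)
= (30·m + 10·m² + 20·m·n + 42·n + 14·m·n + 28·n² − 30 − 10·m − 20·n)·(4 − 8·m + 9·n)    [distributive law]
= (20·m + 10·m² + 34·m·n + 22·n + 28·n² − 30)·(4 − 8·m + 9·n)    [combine like terms]
= 80·m − 160·m² + 180·m·n + 40·m² − 80·m³ + 90·m²·n + 136·m·n − 272·m²·n + 306·m·n² + 88·n − 176·m·n + 198·n² + 112·n² − 224·m·n² + 252·n³ − 120 + 240·m − 270·n    [distributive law]
= 320·m − 120·m² + 140·m·n − 80·m³ − 182·m²·n + 82·m·n² − 182·n + 310·n² + 252·n³ − 120    [combine like terms]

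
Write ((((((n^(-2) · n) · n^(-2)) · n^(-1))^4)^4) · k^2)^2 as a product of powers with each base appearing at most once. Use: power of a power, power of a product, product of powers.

k^4·n^(-128)

((((((n^(-2) · n) · n^(-2)) · n^(-1))^4)^4) · k^2)^2
= ((((((n^(-2) · n) · n^(-2)) · n^(-1))^4)^4)^2) · ((k^2)^2)    [power of a product]
= (((((n^(-2) · n) · n^(-2)) · n^(-1))^4)^8) · ((k^2)^2)    [power of a power]
= ((((n^(-2) · n) · n^(-2)) · n^(-1))^32) · ((k^2)^2)    [power of a power]
= ((((n^(-2) · n) · n^(-2))^32) · ((n^(-1))^32)) · ((k^2)^2)    [power of a product]
= ((((n^(-2) · n)^32) · ((n^(-2))^32)) · ((n^(-1))^32)) · ((k^2)^2)    [power of a product]
= (((((n^(-2))^32) · (n^32)) · ((n^(-2))^32)) · ((n^(-1))^32)) · ((k^2)^2)    [power of a product]
= (((n^(-64) · (n^32)) · ((n^(-2))^32)) · ((n^(-1))^32)) · ((k^2)^2)    [power of a power]
= ((n^(-32) · ((n^(-2))^32)) · ((n^(-1))^32)) · ((k^2)^2)    [product of powers]
= ((n^(-32) · n^(-64)) · ((n^(-1))^32)) · ((k^2)^2)    [power of a power]
= (n^(-96) · ((n^(-1))^32)) · ((k^2)^2)    [product of powers]
= (n^(-96) · n^(-32)) · ((k^2)^2)    [power of a power]
= n^(-128) · ((k^2)^2)    [product of powers]
= n^(-128) · k^4    [power of a power]
= k^4·n^(-128)    [rearrange]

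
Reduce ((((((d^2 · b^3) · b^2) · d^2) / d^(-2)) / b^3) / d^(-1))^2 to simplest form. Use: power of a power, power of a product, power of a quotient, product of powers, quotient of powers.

((((((d^2 · b^3) · b^2) · d^2) / d^(-2)) / b^3) / d^(-1))^2
= ((((((d^2 · b^3) · b^2) · d^2) / d^(-2)) / b^3)^2) / ((d^(-1))^2)    [power of a quotient]
= ((((((d^2 · b^3) · b^2) · d^2) / d^(-2))^2) / ((b^3)^2)) / ((d^(-1))^2)    [power of a quotient]
= ((((((d^2 · b^3) · b^2) · d^2)^2) / ((d^(-2))^2)) / ((b^3)^2)) / ((d^(-1))^2)    [power of a quotient]
= ((((((d^2 · b^3) · b^2)^2) · ((d^2)^2)) / ((d^(-2))^2)) / ((b^3)^2)) / ((d^(-1))^2)    [power of a product]
= ((((((d^2 · b^3)^2) · ((b^2)^2)) · ((d^2)^2)) / ((d^(-2))^2)) / ((b^3)^2)) / ((d^(-1))^2)    [power of a product]
= (((((((d^2)^2) · ((b^3)^2)) · ((b^2)^2)) · ((d^2)^2)) / ((d^(-2))^2)) / ((b^3)^2)) / ((d^(-1))^2)    [power of a product]
= (((((d^4 · ((b^3)^2)) · ((b^2)^2)) · ((d^2)^2)) / ((d^(-2))^2)) / ((b^3)^2)) / ((d^(-1))^2)    [power of a power]
= (((((d^4 · b^6) · ((b^2)^2)) · ((d^2)^2)) / ((d^(-2))^2)) / ((b^3)^2)) / ((d^(-1))^2)    [power of a power]
= (((((d^4 · b^6) · b^4) · ((d^2)^2)) / ((d^(-2))^2)) / ((b^3)^2)) / ((d^(-1))^2)    [power of a power]
= (((((d^4 · b^6) · b^4) · d^4) / ((d^(-2))^2)) / ((b^3)^2)) / ((d^(-1))^2)    [power of a power]
= (((((d^4 · b^6) · b^4) · d^4) / d^(-4)) / ((b^3)^2)) / ((d^(-1))^2)    [power of a power]
= (((((d^4 · b^6) · b^4) · d^4) / d^(-4)) / b^6) / ((d^(-1))^2)    [power of a power]
= (((((d^4 · b^6) · b^4) · d^4) / d^(-4)) / b^6) / d^(-2)    [power of a power]
= b^4d^14    [quotient of powers; product of powers]

b^4d^14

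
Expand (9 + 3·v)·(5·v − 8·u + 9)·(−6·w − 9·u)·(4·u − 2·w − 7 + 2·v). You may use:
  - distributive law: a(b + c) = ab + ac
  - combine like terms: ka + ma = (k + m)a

(9 + 3·v)·(5·v − 8·u + 9)·(−6·w − 9·u)·(4·u − 2·w − 7 + 2·v)
= (45·v − 72·u + 81 + 15·v^2 − 24·u·v + 27·v)·(−6·w − 9·u)·(4·u − 2·w − 7 + 2·v)    [distributive law]
= (72·v − 72·u + 81 + 15·v^2 − 24·u·v)·(−6·w − 9·u)·(4·u − 2·w − 7 + 2·v)    [combine like terms]
= (−432·v·w − 648·u·v + 432·u·w + 648·u^2 − 486·w − 729·u − 90·v^2·w − 135·u·v^2 + 144·u·v·w + 216·u^2·v)·(4·u − 2·w − 7 + 2·v)    [distributive law]
= −1728·u·v·w + 864·v·w^2 + 3024·v·w − 864·v^2·w − 2592·u^2·v + 1296·u·v·w + 4536·u·v − 1296·u·v^2 + 1728·u^2·w − 864·u·w^2 − 3024·u·w + 864·u·v·w + 2592·u^3 − 1296·u^2·w − 4536·u^2 + 1296·u^2·v − 1944·u·w + 972·w^2 + 3402·w − 972·v·w − 2916·u^2 + 1458·u·w + 5103·u − 1458·u·v − 360·u·v^2·w + 180·v^2·w^2 + 630·v^2·w − 180·v^3·w − 540·u^2·v^2 + 270·u·v^2·w + 945·u·v^2 − 270·u·v^3 + 576·u^2·v·w − 288·u·v·w^2 − 1008·u·v·w + 288·u·v^2·w + 864·u^3·v − 432·u^2·v·w − 1512·u^2·v + 432·u^2·v^2    [distributive law]
= −576·u·v·w + 864·v·w^2 + 2052·v·w − 234·v^2·w − 2808·u^2·v + 3078·u·v − 351·u·v^2 + 432·u^2·w − 864·u·w^2 − 3510·u·w + 2592·u^3 − 7452·u^2 + 972·w^2 + 3402·w + 5103·u + 198·u·v^2·w + 180·v^2·w^2 − 180·v^3·w − 108·u^2·v^2 − 270·u·v^3 + 144·u^2·v·w − 288·u·v·w^2 + 864·u^3·v    [combine like terms]

−576·u·v·w + 864·v·w^2 + 2052·v·w − 234·v^2·w − 2808·u^2·v + 3078·u·v − 351·u·v^2 + 432·u^2·w − 864·u·w^2 − 3510·u·w + 2592·u^3 − 7452·u^2 + 972·w^2 + 3402·w + 5103·u + 198·u·v^2·w + 180·v^2·w^2 − 180·v^3·w − 108·u^2·v^2 − 270·u·v^3 + 144·u^2·v·w − 288·u·v·w^2 + 864·u^3·v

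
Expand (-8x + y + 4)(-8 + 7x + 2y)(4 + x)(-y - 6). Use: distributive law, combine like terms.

(-8x + y + 4)(-8 + 7x + 2y)(4 + x)(-y - 6)
= (64x - 56x^2 - 16xy - 8y + 7xy + 2y^2 - 32 + 28x + 8y)(4 + x)(-y - 6)    [distributive law]
= (92x - 56x^2 - 9xy + 2y^2 - 32)(4 + x)(-y - 6)    [combine like terms]
= (368x + 92x^2 - 224x^2 - 56x^3 - 36xy - 9x^2y + 8y^2 + 2xy^2 - 128 - 32x)(-y - 6)    [distributive law]
= (336x - 132x^2 - 56x^3 - 36xy - 9x^2y + 8y^2 + 2xy^2 - 128)(-y - 6)    [combine like terms]
= -336xy - 2016x + 132x^2y + 792x^2 + 56x^3y + 336x^3 + 36xy^2 + 216xy + 9x^2y^2 + 54x^2y - 8y^3 - 48y^2 - 2xy^3 - 12xy^2 + 128y + 768    [distributive law]
= -120xy - 2016x + 186x^2y + 792x^2 + 56x^3y + 336x^3 + 24xy^2 + 9x^2y^2 - 8y^3 - 48y^2 - 2xy^3 + 128y + 768    [combine like terms]

-120xy - 2016x + 186x^2y + 792x^2 + 56x^3y + 336x^3 + 24xy^2 + 9x^2y^2 - 8y^3 - 48y^2 - 2xy^3 + 128y + 768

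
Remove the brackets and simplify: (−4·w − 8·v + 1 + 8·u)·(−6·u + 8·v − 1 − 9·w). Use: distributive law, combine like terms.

(−4·w − 8·v + 1 + 8·u)·(−6·u + 8·v − 1 − 9·w)
= 24·u·w − 32·v·w + 4·w + 36·w^2 + 48·u·v − 64·v^2 + 8·v + 72·v·w − 6·u + 8·v − 1 − 9·w − 48·u^2 + 64·u·v − 8·u − 72·u·w    [distributive law]
= −48·u·w + 40·v·w − 5·w + 36·w^2 + 112·u·v − 64·v^2 + 16·v − 14·u − 1 − 48·u^2    [combine like terms]

−48·u·w + 40·v·w − 5·w + 36·w^2 + 112·u·v − 64·v^2 + 16·v − 14·u − 1 − 48·u^2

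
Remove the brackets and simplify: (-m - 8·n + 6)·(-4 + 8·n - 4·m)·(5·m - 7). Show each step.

(-m - 8·n + 6)·(-4 + 8·n - 4·m)·(5·m - 7)
= (4·m - 8·m·n + 4·m^2 + 32·n - 64·n^2 + 32·m·n - 24 + 48·n - 24·m)·(5·m - 7)    [distributive law]
= (-20·m + 24·m·n + 4·m^2 + 80·n - 64·n^2 - 24)·(5·m - 7)    [combine like terms]
= -100·m^2 + 140·m + 120·m^2·n - 168·m·n + 20·m^3 - 28·m^2 + 400·m·n - 560·n - 320·m·n^2 + 448·n^2 - 120·m + 168    [distributive law]
= -128·m^2 + 20·m + 120·m^2·n + 232·m·n + 20·m^3 - 560·n - 320·m·n^2 + 448·n^2 + 168    [combine like terms]

-128·m^2 + 20·m + 120·m^2·n + 232·m·n + 20·m^3 - 560·n - 320·m·n^2 + 448·n^2 + 168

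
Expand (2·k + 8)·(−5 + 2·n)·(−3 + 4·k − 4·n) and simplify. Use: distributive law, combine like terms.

(2·k + 8)·(−5 + 2·n)·(−3 + 4·k − 4·n)
= (−10·k + 4·k·n − 40 + 16·n)·(−3 + 4·k − 4·n)    [distributive law]
= 30·k − 40·k² + 40·k·n − 12·k·n + 16·k²·n − 16·k·n² + 120 − 160·k + 160·n − 48·n + 64·k·n − 64·n²    [distributive law]
= −130·k − 40·k² + 92·k·n + 16·k²·n − 16·k·n² + 120 + 112·n − 64·n²    [combine like terms]

−130·k − 40·k² + 92·k·n + 16·k²·n − 16·k·n² + 120 + 112·n − 64·n²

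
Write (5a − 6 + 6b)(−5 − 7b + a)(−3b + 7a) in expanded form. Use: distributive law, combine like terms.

177ab − 217a² − 207ab² − 218a²b + 35a³ − 90b + 210a − 36b² + 126b³

(5a − 6 + 6b)(−5 − 7b + a)(−3b + 7a)
= (−25a − 35ab + 5a² + 30 + 42b − 6a − 30b − 42b² + 6ab)(−3b + 7a)    [distributive law]
= (−31a − 29ab + 5a² + 30 + 12b − 42b²)(−3b + 7a)    [combine like terms]
= 93ab − 217a² + 87ab² − 203a²b − 15a²b + 35a³ − 90b + 210a − 36b² + 84ab + 126b³ − 294ab²    [distributive law]
= 177ab − 217a² − 207ab² − 218a²b + 35a³ − 90b + 210a − 36b² + 126b³    [combine like terms]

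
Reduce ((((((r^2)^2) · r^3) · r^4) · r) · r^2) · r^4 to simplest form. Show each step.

((((((r^2)^2) · r^3) · r^4) · r) · r^2) · r^4
= ((((r^4 · r^3) · r^4) · r) · r^2) · r^4    [power of a power]
= (((r^7 · r^4) · r) · r^2) · r^4    [product of powers]
= ((r^11 · r) · r^2) · r^4    [product of powers]
= (r^12 · r^2) · r^4    [product of powers]
= r^14 · r^4    [product of powers]
= r^18    [product of powers]

r^18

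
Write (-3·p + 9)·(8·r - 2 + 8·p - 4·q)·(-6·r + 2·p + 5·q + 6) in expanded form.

144·p·r^2 + 96·p^2·r - 192·p·q·r - 468·p·r + 12·p^2 + 390·p·q + 432·p - 48·p^3 - 96·p^2·q + 60·p·q^2 - 432·r^2 + 576·q·r + 540·r - 306·q - 108 - 180·q^2

(-3·p + 9)·(8·r - 2 + 8·p - 4·q)·(-6·r + 2·p + 5·q + 6)
= (-24·p·r + 6·p - 24·p^2 + 12·p·q + 72·r - 18 + 72·p - 36·q)·(-6·r + 2·p + 5·q + 6)    [distributive law]
= (-24·p·r + 78·p - 24·p^2 + 12·p·q + 72·r - 18 - 36·q)·(-6·r + 2·p + 5·q + 6)    [combine like terms]
= 144·p·r^2 - 48·p^2·r - 120·p·q·r - 144·p·r - 468·p·r + 156·p^2 + 390·p·q + 468·p + 144·p^2·r - 48·p^3 - 120·p^2·q - 144·p^2 - 72·p·q·r + 24·p^2·q + 60·p·q^2 + 72·p·q - 432·r^2 + 144·p·r + 360·q·r + 432·r + 108·r - 36·p - 90·q - 108 + 216·q·r - 72·p·q - 180·q^2 - 216·q    [distributive law]
= 144·p·r^2 + 96·p^2·r - 192·p·q·r - 468·p·r + 12·p^2 + 390·p·q + 432·p - 48·p^3 - 96·p^2·q + 60·p·q^2 - 432·r^2 + 576·q·r + 540·r - 306·q - 108 - 180·q^2    [combine like terms]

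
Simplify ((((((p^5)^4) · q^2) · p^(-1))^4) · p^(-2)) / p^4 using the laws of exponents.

p^70·q^8

((((((p^5)^4) · q^2) · p^(-1))^4) · p^(-2)) / p^4
= ((((((p^5)^4) · q^2)^4) · ((p^(-1))^4)) · p^(-2)) / p^4    [power of a product]
= ((((((p^5)^4)^4) · ((q^2)^4)) · ((p^(-1))^4)) · p^(-2)) / p^4    [power of a product]
= (((((p^5)^16) · ((q^2)^4)) · ((p^(-1))^4)) · p^(-2)) / p^4    [power of a power]
= (((p^80 · ((q^2)^4)) · ((p^(-1))^4)) · p^(-2)) / p^4    [power of a power]
= (((p^80 · q^8) · ((p^(-1))^4)) · p^(-2)) / p^4    [power of a power]
= (((p^80 · q^8) · p^(-4)) · p^(-2)) / p^4    [power of a power]
= p^70·q^8    [quotient of powers; product of powers]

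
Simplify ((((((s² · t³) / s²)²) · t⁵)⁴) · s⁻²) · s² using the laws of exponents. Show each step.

((((((s² · t³) / s²)²) · t⁵)⁴) · s⁻²) · s²
= ((((((s² · t³) / s²)²)⁴) · ((t⁵)⁴)) · s⁻²) · s²    [power of a product]
= (((((s² · t³) / s²)⁸) · ((t⁵)⁴)) · s⁻²) · s²    [power of a power]
= (((((s² · t³)⁸) / ((s²)⁸)) · ((t⁵)⁴)) · s⁻²) · s²    [power of a quotient]
= ((((((s²)⁸) · ((t³)⁸)) / ((s²)⁸)) · ((t⁵)⁴)) · s⁻²) · s²    [power of a product]
= ((((s¹⁶ · ((t³)⁸)) / ((s²)⁸)) · ((t⁵)⁴)) · s⁻²) · s²    [power of a power]
= ((((s¹⁶ · t²⁴) / ((s²)⁸)) · ((t⁵)⁴)) · s⁻²) · s²    [power of a power]
= ((((s¹⁶ · t²⁴) / s¹⁶) · ((t⁵)⁴)) · s⁻²) · s²    [power of a power]
= ((((s¹⁶ · t²⁴) / s¹⁶) · t²⁰) · s⁻²) · s²    [power of a power]
= t⁴⁴    [quotient of powers; product of powers]

t⁴⁴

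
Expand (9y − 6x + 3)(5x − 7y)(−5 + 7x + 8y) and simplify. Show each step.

−462xy + 369x^2y + 255xy^2 + 147y^2 − 504y^3 + 255x^2 − 210x^3 − 75x + 105y

(9y − 6x + 3)(5x − 7y)(−5 + 7x + 8y)
= (45xy − 63y^2 − 30x^2 + 42xy + 15x − 21y)(−5 + 7x + 8y)    [distributive law]
= (87xy − 63y^2 − 30x^2 + 15x − 21y)(−5 + 7x + 8y)    [combine like terms]
= −435xy + 609x^2y + 696xy^2 + 315y^2 − 441xy^2 − 504y^3 + 150x^2 − 210x^3 − 240x^2y − 75x + 105x^2 + 120xy + 105y − 147xy − 168y^2    [distributive law]
= −462xy + 369x^2y + 255xy^2 + 147y^2 − 504y^3 + 255x^2 − 210x^3 − 75x + 105y    [combine like terms]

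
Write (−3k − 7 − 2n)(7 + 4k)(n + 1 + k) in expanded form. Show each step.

−71kn − 98k − 61k^2 − 20k^2n − 12k^3 − 63n − 49 − 14n^2 − 8kn^2

(−3k − 7 − 2n)(7 + 4k)(n + 1 + k)
= (−21k − 12k^2 − 49 − 28k − 14n − 8kn)(n + 1 + k)    [distributive law]
= (−49k − 12k^2 − 49 − 14n − 8kn)(n + 1 + k)    [combine like terms]
= −49kn − 49k − 49k^2 − 12k^2n − 12k^2 − 12k^3 − 49n − 49 − 49k − 14n^2 − 14n − 14kn − 8kn^2 − 8kn − 8k^2n    [distributive law]
= −71kn − 98k − 61k^2 − 20k^2n − 12k^3 − 63n − 49 − 14n^2 − 8kn^2    [combine like terms]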